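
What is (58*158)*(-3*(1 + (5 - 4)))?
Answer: -54984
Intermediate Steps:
(58*158)*(-3*(1 + (5 - 4))) = 9164*(-3*(1 + 1)) = 9164*(-3*2) = 9164*(-6) = -54984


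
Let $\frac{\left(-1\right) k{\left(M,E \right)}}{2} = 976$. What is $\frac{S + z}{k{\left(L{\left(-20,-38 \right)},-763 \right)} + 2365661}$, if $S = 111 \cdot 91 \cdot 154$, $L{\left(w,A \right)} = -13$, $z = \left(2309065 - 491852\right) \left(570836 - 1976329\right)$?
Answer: $- \frac{2554078595455}{2363709} \approx -1.0805 \cdot 10^{6}$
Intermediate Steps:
$z = -2554080151009$ ($z = 1817213 \left(-1405493\right) = -2554080151009$)
$S = 1555554$ ($S = 10101 \cdot 154 = 1555554$)
$k{\left(M,E \right)} = -1952$ ($k{\left(M,E \right)} = \left(-2\right) 976 = -1952$)
$\frac{S + z}{k{\left(L{\left(-20,-38 \right)},-763 \right)} + 2365661} = \frac{1555554 - 2554080151009}{-1952 + 2365661} = - \frac{2554078595455}{2363709}$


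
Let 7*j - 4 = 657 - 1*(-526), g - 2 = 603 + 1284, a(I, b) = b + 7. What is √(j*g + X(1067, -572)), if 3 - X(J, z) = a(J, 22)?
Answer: √15694427/7 ≈ 565.95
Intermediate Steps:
a(I, b) = 7 + b
X(J, z) = -26 (X(J, z) = 3 - (7 + 22) = 3 - 1*29 = 3 - 29 = -26)
g = 1889 (g = 2 + (603 + 1284) = 2 + 1887 = 1889)
j = 1187/7 (j = 4/7 + (657 - 1*(-526))/7 = 4/7 + (657 + 526)/7 = 4/7 + (⅐)*1183 = 4/7 + 169 = 1187/7 ≈ 169.57)
√(j*g + X(1067, -572)) = √((1187/7)*1889 - 26) = √(2242243/7 - 26) = √(2242061/7) = √15694427/7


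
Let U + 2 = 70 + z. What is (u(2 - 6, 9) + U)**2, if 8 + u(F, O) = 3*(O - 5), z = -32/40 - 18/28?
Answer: 24393721/4900 ≈ 4978.3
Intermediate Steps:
z = -101/70 (z = -32*1/40 - 18*1/28 = -4/5 - 9/14 = -101/70 ≈ -1.4429)
u(F, O) = -23 + 3*O (u(F, O) = -8 + 3*(O - 5) = -8 + 3*(-5 + O) = -8 + (-15 + 3*O) = -23 + 3*O)
U = 4659/70 (U = -2 + (70 - 101/70) = -2 + 4799/70 = 4659/70 ≈ 66.557)
(u(2 - 6, 9) + U)**2 = ((-23 + 3*9) + 4659/70)**2 = ((-23 + 27) + 4659/70)**2 = (4 + 4659/70)**2 = (4939/70)**2 = 24393721/4900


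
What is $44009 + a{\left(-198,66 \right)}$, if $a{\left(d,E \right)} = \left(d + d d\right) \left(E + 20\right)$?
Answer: $3398525$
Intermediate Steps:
$a{\left(d,E \right)} = \left(20 + E\right) \left(d + d^{2}\right)$ ($a{\left(d,E \right)} = \left(d + d^{2}\right) \left(20 + E\right) = \left(20 + E\right) \left(d + d^{2}\right)$)
$44009 + a{\left(-198,66 \right)} = 44009 - 198 \left(20 + 66 + 20 \left(-198\right) + 66 \left(-198\right)\right) = 44009 - 198 \left(20 + 66 - 3960 - 13068\right) = 44009 - -3354516 = 44009 + 3354516 = 3398525$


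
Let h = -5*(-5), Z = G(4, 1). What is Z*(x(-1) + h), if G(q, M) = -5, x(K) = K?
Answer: -120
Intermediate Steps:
Z = -5
h = 25
Z*(x(-1) + h) = -5*(-1 + 25) = -5*24 = -120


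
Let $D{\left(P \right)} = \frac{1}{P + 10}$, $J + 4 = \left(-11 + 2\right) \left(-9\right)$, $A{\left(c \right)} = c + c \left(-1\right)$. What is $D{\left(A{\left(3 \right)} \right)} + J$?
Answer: $\frac{771}{10} \approx 77.1$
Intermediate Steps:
$A{\left(c \right)} = 0$ ($A{\left(c \right)} = c - c = 0$)
$J = 77$ ($J = -4 + \left(-11 + 2\right) \left(-9\right) = -4 - -81 = -4 + 81 = 77$)
$D{\left(P \right)} = \frac{1}{10 + P}$
$D{\left(A{\left(3 \right)} \right)} + J = \frac{1}{10 + 0} + 77 = \frac{1}{10} + 77 = \frac{771}{10}$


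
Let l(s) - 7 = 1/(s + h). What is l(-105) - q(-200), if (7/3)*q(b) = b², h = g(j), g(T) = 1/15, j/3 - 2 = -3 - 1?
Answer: -188802979/11018 ≈ -17136.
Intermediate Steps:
j = -6 (j = 6 + 3*(-3 - 1) = 6 + 3*(-4) = 6 - 12 = -6)
g(T) = 1/15
h = 1/15 ≈ 0.066667
q(b) = 3*b²/7
l(s) = 7 + 1/(1/15 + s) (l(s) = 7 + 1/(s + 1/15) = 7 + 1/(1/15 + s))
l(-105) - q(-200) = (22 + 105*(-105))/(1 + 15*(-105)) - 3*(-200)²/7 = (22 - 11025)/(1 - 1575) - 3*40000/7 = -11003/(-1574) - 1*120000/7 = -1/1574*(-11003) - 120000/7 = 11003/1574 - 120000/7 = -188802979/11018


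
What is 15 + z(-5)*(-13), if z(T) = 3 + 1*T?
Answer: 41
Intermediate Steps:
z(T) = 3 + T
15 + z(-5)*(-13) = 15 + (3 - 5)*(-13) = 15 - 2*(-13) = 15 + 26 = 41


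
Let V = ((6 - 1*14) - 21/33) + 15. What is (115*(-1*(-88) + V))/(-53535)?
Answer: -7958/39259 ≈ -0.20271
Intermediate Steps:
V = 70/11 (V = ((6 - 14) - 21*1/33) + 15 = (-8 - 7/11) + 15 = -95/11 + 15 = 70/11 ≈ 6.3636)
(115*(-1*(-88) + V))/(-53535) = (115*(-1*(-88) + 70/11))/(-53535) = (115*(88 + 70/11))*(-1/53535) = (115*(1038/11))*(-1/53535) = (119370/11)*(-1/53535) = -7958/39259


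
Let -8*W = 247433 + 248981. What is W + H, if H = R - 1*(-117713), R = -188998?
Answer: -533347/4 ≈ -1.3334e+5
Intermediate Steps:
W = -248207/4 (W = -(247433 + 248981)/8 = -1/8*496414 = -248207/4 ≈ -62052.)
H = -71285 (H = -188998 - 1*(-117713) = -188998 + 117713 = -71285)
W + H = -248207/4 - 71285 = -533347/4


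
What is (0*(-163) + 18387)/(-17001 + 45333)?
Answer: 2043/3148 ≈ 0.64898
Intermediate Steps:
(0*(-163) + 18387)/(-17001 + 45333) = (0 + 18387)/28332 = 18387*(1/28332) = 2043/3148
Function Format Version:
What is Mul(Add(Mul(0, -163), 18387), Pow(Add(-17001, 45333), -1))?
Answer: Rational(2043, 3148) ≈ 0.64898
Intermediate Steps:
Mul(Add(Mul(0, -163), 18387), Pow(Add(-17001, 45333), -1)) = Mul(Add(0, 18387), Pow(28332, -1)) = Mul(18387, Rational(1, 28332)) = Rational(2043, 3148)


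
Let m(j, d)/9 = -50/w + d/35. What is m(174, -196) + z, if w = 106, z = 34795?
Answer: 9206194/265 ≈ 34740.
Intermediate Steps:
m(j, d) = -225/53 + 9*d/35 (m(j, d) = 9*(-50/106 + d/35) = 9*(-50*1/106 + d*(1/35)) = 9*(-25/53 + d/35) = -225/53 + 9*d/35)
m(174, -196) + z = (-225/53 + (9/35)*(-196)) + 34795 = (-225/53 - 252/5) + 34795 = -14481/265 + 34795 = 9206194/265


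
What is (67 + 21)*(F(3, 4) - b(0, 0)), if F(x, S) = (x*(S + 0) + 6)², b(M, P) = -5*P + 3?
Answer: 28248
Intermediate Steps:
b(M, P) = 3 - 5*P
F(x, S) = (6 + S*x)² (F(x, S) = (x*S + 6)² = (S*x + 6)² = (6 + S*x)²)
(67 + 21)*(F(3, 4) - b(0, 0)) = (67 + 21)*((6 + 4*3)² - (3 - 5*0)) = 88*((6 + 12)² - (3 + 0)) = 88*(18² - 1*3) = 88*(324 - 3) = 88*321 = 28248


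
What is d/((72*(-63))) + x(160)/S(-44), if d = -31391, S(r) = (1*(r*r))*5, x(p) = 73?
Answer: 38024501/5488560 ≈ 6.9280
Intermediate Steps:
S(r) = 5*r² (S(r) = (1*r²)*5 = r²*5 = 5*r²)
d/((72*(-63))) + x(160)/S(-44) = -31391/(72*(-63)) + 73/((5*(-44)²)) = -31391/(-4536) + 73/((5*1936)) = -31391*(-1/4536) + 73/9680 = 31391/4536 + 73*(1/9680) = 31391/4536 + 73/9680 = 38024501/5488560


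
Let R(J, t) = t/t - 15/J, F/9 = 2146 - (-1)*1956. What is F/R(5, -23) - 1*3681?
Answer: -22140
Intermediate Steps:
F = 36918 (F = 9*(2146 - (-1)*1956) = 9*(2146 - 1*(-1956)) = 9*(2146 + 1956) = 9*4102 = 36918)
R(J, t) = 1 - 15/J
F/R(5, -23) - 1*3681 = 36918/(((-15 + 5)/5)) - 1*3681 = 36918/(((⅕)*(-10))) - 3681 = 36918/(-2) - 3681 = 36918*(-½) - 3681 = -18459 - 3681 = -22140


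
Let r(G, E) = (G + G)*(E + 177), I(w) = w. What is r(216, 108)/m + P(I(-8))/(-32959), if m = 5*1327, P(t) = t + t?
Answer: 811603648/43736593 ≈ 18.557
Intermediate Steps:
r(G, E) = 2*G*(177 + E) (r(G, E) = (2*G)*(177 + E) = 2*G*(177 + E))
P(t) = 2*t
m = 6635
r(216, 108)/m + P(I(-8))/(-32959) = (2*216*(177 + 108))/6635 + (2*(-8))/(-32959) = (2*216*285)*(1/6635) - 16*(-1/32959) = 123120*(1/6635) + 16/32959 = 24624/1327 + 16/32959 = 811603648/43736593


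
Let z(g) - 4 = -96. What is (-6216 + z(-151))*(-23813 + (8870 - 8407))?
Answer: 147291800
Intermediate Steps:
z(g) = -92 (z(g) = 4 - 96 = -92)
(-6216 + z(-151))*(-23813 + (8870 - 8407)) = (-6216 - 92)*(-23813 + (8870 - 8407)) = -6308*(-23813 + 463) = -6308*(-23350) = 147291800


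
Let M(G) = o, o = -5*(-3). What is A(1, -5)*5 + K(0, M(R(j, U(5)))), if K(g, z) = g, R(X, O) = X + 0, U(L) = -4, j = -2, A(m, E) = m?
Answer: 5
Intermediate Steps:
R(X, O) = X
o = 15
M(G) = 15
A(1, -5)*5 + K(0, M(R(j, U(5)))) = 1*5 + 0 = 5 + 0 = 5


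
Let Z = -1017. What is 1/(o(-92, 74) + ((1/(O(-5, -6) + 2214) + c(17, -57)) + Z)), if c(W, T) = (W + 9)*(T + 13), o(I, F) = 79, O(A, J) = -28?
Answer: -2186/4551251 ≈ -0.00048031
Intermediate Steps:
c(W, T) = (9 + W)*(13 + T)
1/(o(-92, 74) + ((1/(O(-5, -6) + 2214) + c(17, -57)) + Z)) = 1/(79 + ((1/(-28 + 2214) + (117 + 9*(-57) + 13*17 - 57*17)) - 1017)) = 1/(79 + ((1/2186 + (117 - 513 + 221 - 969)) - 1017)) = 1/(79 + ((1/2186 - 1144) - 1017)) = 1/(79 + (-2500783/2186 - 1017)) = 1/(79 - 4723945/2186) = 1/(-4551251/2186) = -2186/4551251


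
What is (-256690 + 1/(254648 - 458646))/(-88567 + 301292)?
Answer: -52364246621/43395474550 ≈ -1.2067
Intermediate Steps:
(-256690 + 1/(254648 - 458646))/(-88567 + 301292) = (-256690 + 1/(-203998))/212725 = (-256690 - 1/203998)*(1/212725) = -52364246621/203998*1/212725 = -52364246621/43395474550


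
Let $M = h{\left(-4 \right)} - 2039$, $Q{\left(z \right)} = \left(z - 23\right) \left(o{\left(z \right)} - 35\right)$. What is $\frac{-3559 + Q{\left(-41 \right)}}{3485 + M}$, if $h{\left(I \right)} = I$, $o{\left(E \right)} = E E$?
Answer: $- \frac{108903}{1442} \approx -75.522$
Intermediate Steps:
$o{\left(E \right)} = E^{2}$
$Q{\left(z \right)} = \left(-35 + z^{2}\right) \left(-23 + z\right)$ ($Q{\left(z \right)} = \left(z - 23\right) \left(z^{2} - 35\right) = \left(-23 + z\right) \left(-35 + z^{2}\right) = \left(-35 + z^{2}\right) \left(-23 + z\right)$)
$M = -2043$ ($M = -4 - 2039 = -2043$)
$\frac{-3559 + Q{\left(-41 \right)}}{3485 + M} = \frac{-3559 + \left(805 + \left(-41\right)^{3} - -1435 - 23 \left(-41\right)^{2}\right)}{3485 - 2043} = \frac{-3559 + \left(805 - 68921 + 1435 - 38663\right)}{1442} = \left(-3559 + \left(805 - 68921 + 1435 - 38663\right)\right) \frac{1}{1442} = \left(-3559 - 105344\right) \frac{1}{1442} = \left(-108903\right) \frac{1}{1442} = - \frac{108903}{1442}$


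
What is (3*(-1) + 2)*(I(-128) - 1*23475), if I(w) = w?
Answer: 23603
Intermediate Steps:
(3*(-1) + 2)*(I(-128) - 1*23475) = (3*(-1) + 2)*(-128 - 1*23475) = (-3 + 2)*(-128 - 23475) = -1*(-23603) = 23603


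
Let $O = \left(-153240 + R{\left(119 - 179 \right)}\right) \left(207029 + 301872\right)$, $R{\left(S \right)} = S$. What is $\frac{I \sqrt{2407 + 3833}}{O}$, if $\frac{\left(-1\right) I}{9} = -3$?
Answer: $- \frac{9 \sqrt{390}}{6501210275} \approx -2.7339 \cdot 10^{-8}$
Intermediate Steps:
$O = -78014523300$ ($O = \left(-153240 + \left(119 - 179\right)\right) \left(207029 + 301872\right) = \left(-153240 - 60\right) 508901 = \left(-153300\right) 508901 = -78014523300$)
$I = 27$ ($I = \left(-9\right) \left(-3\right) = 27$)
$\frac{I \sqrt{2407 + 3833}}{O} = \frac{27 \sqrt{2407 + 3833}}{-78014523300} = 27 \sqrt{6240} \left(- \frac{1}{78014523300}\right) = 27 \cdot 4 \sqrt{390} \left(- \frac{1}{78014523300}\right) = 108 \sqrt{390} \left(- \frac{1}{78014523300}\right) = - \frac{9 \sqrt{390}}{6501210275}$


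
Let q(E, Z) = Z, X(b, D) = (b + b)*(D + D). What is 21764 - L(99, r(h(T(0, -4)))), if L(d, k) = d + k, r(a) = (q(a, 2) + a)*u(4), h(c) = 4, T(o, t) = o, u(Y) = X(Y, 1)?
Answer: 21569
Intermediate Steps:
X(b, D) = 4*D*b (X(b, D) = (2*b)*(2*D) = 4*D*b)
u(Y) = 4*Y (u(Y) = 4*1*Y = 4*Y)
r(a) = 32 + 16*a (r(a) = (2 + a)*(4*4) = (2 + a)*16 = 32 + 16*a)
21764 - L(99, r(h(T(0, -4)))) = 21764 - (99 + (32 + 16*4)) = 21764 - (99 + (32 + 64)) = 21764 - (99 + 96) = 21764 - 1*195 = 21764 - 195 = 21569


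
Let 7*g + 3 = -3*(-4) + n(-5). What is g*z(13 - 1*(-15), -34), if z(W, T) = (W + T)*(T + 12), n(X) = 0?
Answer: 1188/7 ≈ 169.71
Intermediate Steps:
z(W, T) = (12 + T)*(T + W) (z(W, T) = (T + W)*(12 + T) = (12 + T)*(T + W))
g = 9/7 (g = -3/7 + (-3*(-4) + 0)/7 = -3/7 + (12 + 0)/7 = -3/7 + (⅐)*12 = -3/7 + 12/7 = 9/7 ≈ 1.2857)
g*z(13 - 1*(-15), -34) = 9*((-34)² + 12*(-34) + 12*(13 - 1*(-15)) - 34*(13 - 1*(-15)))/7 = 9*(1156 - 408 + 12*(13 + 15) - 34*(13 + 15))/7 = 9*(1156 - 408 + 12*28 - 34*28)/7 = 9*(1156 - 408 + 336 - 952)/7 = (9/7)*132 = 1188/7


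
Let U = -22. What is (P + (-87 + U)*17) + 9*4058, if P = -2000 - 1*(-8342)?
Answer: 41011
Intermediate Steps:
P = 6342 (P = -2000 + 8342 = 6342)
(P + (-87 + U)*17) + 9*4058 = (6342 + (-87 - 22)*17) + 9*4058 = (6342 - 109*17) + 36522 = (6342 - 1853) + 36522 = 4489 + 36522 = 41011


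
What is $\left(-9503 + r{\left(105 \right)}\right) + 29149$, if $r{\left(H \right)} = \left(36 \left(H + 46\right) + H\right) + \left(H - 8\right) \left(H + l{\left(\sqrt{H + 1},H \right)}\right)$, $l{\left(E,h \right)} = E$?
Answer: $35372 + 97 \sqrt{106} \approx 36371.0$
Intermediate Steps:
$r{\left(H \right)} = 1656 + 37 H + \left(-8 + H\right) \left(H + \sqrt{1 + H}\right)$ ($r{\left(H \right)} = \left(36 \left(H + 46\right) + H\right) + \left(H - 8\right) \left(H + \sqrt{H + 1}\right) = \left(36 \left(46 + H\right) + H\right) + \left(-8 + H\right) \left(H + \sqrt{1 + H}\right) = \left(\left(1656 + 36 H\right) + H\right) + \left(-8 + H\right) \left(H + \sqrt{1 + H}\right) = \left(1656 + 37 H\right) + \left(-8 + H\right) \left(H + \sqrt{1 + H}\right) = 1656 + 37 H + \left(-8 + H\right) \left(H + \sqrt{1 + H}\right)$)
$\left(-9503 + r{\left(105 \right)}\right) + 29149 = \left(-9503 + \left(1656 + 105^{2} - 8 \sqrt{1 + 105} + 29 \cdot 105 + 105 \sqrt{1 + 105}\right)\right) + 29149 = \left(-9503 + \left(1656 + 11025 - 8 \sqrt{106} + 3045 + 105 \sqrt{106}\right)\right) + 29149 = \left(-9503 + \left(15726 + 97 \sqrt{106}\right)\right) + 29149 = \left(6223 + 97 \sqrt{106}\right) + 29149 = 35372 + 97 \sqrt{106}$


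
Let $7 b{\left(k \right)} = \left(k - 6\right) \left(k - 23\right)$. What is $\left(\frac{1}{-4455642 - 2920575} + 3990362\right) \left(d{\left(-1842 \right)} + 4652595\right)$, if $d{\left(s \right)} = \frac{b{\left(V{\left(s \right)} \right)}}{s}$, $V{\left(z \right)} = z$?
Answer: $\frac{42039220481653602426565}{2264498619} \approx 1.8564 \cdot 10^{13}$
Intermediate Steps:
$b{\left(k \right)} = \frac{\left(-23 + k\right) \left(-6 + k\right)}{7}$ ($b{\left(k \right)} = \frac{\left(k - 6\right) \left(k - 23\right)}{7} = \frac{\left(-6 + k\right) \left(-23 + k\right)}{7} = \frac{\left(-23 + k\right) \left(-6 + k\right)}{7}$)
$d{\left(s \right)} = \frac{\frac{138}{7} - \frac{29 s}{7} + \frac{s^{2}}{7}}{s}$
$\left(\frac{1}{-4455642 - 2920575} + 3990362\right) \left(d{\left(-1842 \right)} + 4652595\right) = \left(\frac{1}{-4455642 - 2920575} + 3990362\right) \left(\frac{138 + \left(-1842\right)^{2} - -53418}{7 \left(-1842\right)} + 4652595\right) = \left(\frac{1}{-7376217} + 3990362\right) \left(\frac{1}{7} \left(- \frac{1}{1842}\right) \left(138 + 3392964 + 53418\right) + 4652595\right) = \left(- \frac{1}{7376217} + 3990362\right) \left(\frac{1}{7} \left(- \frac{1}{1842}\right) 3446520 + 4652595\right) = \frac{29433776020553 \left(- \frac{82060}{307} + 4652595\right)}{7376217} = \frac{29433776020553}{7376217} \cdot \frac{1428264605}{307} = \frac{42039220481653602426565}{2264498619}$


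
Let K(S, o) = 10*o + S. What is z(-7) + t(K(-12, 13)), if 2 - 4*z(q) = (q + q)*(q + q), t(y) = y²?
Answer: 27751/2 ≈ 13876.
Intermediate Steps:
K(S, o) = S + 10*o
z(q) = ½ - q² (z(q) = ½ - (q + q)*(q + q)/4 = ½ - 2*q*2*q/4 = ½ - q²)
z(-7) + t(K(-12, 13)) = (½ - 1*(-7)²) + (-12 + 10*13)² = (½ - 1*49) + (-12 + 130)² = (½ - 49) + 118² = -97/2 + 13924 = 27751/2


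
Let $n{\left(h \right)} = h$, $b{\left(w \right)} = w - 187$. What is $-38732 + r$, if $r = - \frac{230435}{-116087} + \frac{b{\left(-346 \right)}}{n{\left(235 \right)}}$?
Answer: $- \frac{1056633917886}{27280445} \approx -38732.0$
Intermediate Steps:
$b{\left(w \right)} = -187 + w$
$r = - \frac{7722146}{27280445}$ ($r = - \frac{230435}{-116087} + \frac{-187 - 346}{235} = \left(-230435\right) \left(- \frac{1}{116087}\right) - \frac{533}{235} = \frac{230435}{116087} - \frac{533}{235} = - \frac{7722146}{27280445} \approx -0.28307$)
$-38732 + r = -38732 - \frac{7722146}{27280445} = - \frac{1056633917886}{27280445}$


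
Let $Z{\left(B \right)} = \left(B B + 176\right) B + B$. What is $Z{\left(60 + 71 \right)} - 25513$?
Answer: $2245765$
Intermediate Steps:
$Z{\left(B \right)} = B + B \left(176 + B^{2}\right)$ ($Z{\left(B \right)} = \left(B^{2} + 176\right) B + B = \left(176 + B^{2}\right) B + B = B \left(176 + B^{2}\right) + B = B + B \left(176 + B^{2}\right)$)
$Z{\left(60 + 71 \right)} - 25513 = \left(60 + 71\right) \left(177 + \left(60 + 71\right)^{2}\right) - 25513 = 131 \left(177 + 131^{2}\right) - 25513 = 131 \left(177 + 17161\right) - 25513 = 131 \cdot 17338 - 25513 = 2271278 - 25513 = 2245765$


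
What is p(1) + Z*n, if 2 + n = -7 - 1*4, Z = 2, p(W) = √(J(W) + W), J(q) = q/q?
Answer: -26 + √2 ≈ -24.586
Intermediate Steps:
J(q) = 1
p(W) = √(1 + W)
n = -13 (n = -2 + (-7 - 1*4) = -2 + (-7 - 4) = -2 - 11 = -13)
p(1) + Z*n = √(1 + 1) + 2*(-13) = √2 - 26 = -26 + √2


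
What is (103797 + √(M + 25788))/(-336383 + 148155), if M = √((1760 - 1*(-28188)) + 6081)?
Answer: -103797/188228 - √(25788 + √36029)/188228 ≈ -0.55230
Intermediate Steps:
M = √36029 (M = √((1760 + 28188) + 6081) = √(29948 + 6081) = √36029 ≈ 189.81)
(103797 + √(M + 25788))/(-336383 + 148155) = (103797 + √(√36029 + 25788))/(-336383 + 148155) = (103797 + √(25788 + √36029))/(-188228) = (103797 + √(25788 + √36029))*(-1/188228) = -103797/188228 - √(25788 + √36029)/188228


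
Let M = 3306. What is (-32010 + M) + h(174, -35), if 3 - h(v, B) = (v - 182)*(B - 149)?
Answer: -30173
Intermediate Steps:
h(v, B) = 3 - (-182 + v)*(-149 + B) (h(v, B) = 3 - (v - 182)*(B - 149) = 3 - (-182 + v)*(-149 + B))
(-32010 + M) + h(174, -35) = (-32010 + 3306) + (-27115 + 149*174 + 182*(-35) - 1*(-35)*174) = -28704 + (-27115 + 25926 - 6370 + 6090) = -28704 - 1469 = -30173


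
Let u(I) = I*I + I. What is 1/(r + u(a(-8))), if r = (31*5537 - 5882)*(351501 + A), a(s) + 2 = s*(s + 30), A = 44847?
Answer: 1/65700657726 ≈ 1.5221e-11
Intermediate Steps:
a(s) = -2 + s*(30 + s) (a(s) = -2 + s*(s + 30) = -2 + s*(30 + s))
u(I) = I + I² (u(I) = I² + I = I + I²)
r = 65700626220 (r = (31*5537 - 5882)*(351501 + 44847) = (171647 - 5882)*396348 = 165765*396348 = 65700626220)
1/(r + u(a(-8))) = 1/(65700626220 + (-2 + (-8)² + 30*(-8))*(1 + (-2 + (-8)² + 30*(-8)))) = 1/(65700626220 + (-2 + 64 - 240)*(1 + (-2 + 64 - 240))) = 1/(65700626220 - 178*(1 - 178)) = 1/(65700626220 - 178*(-177)) = 1/(65700626220 + 31506) = 1/65700657726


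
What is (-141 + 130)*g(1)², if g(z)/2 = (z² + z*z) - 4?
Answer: -176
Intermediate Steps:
g(z) = -8 + 4*z² (g(z) = 2*((z² + z*z) - 4) = 2*((z² + z²) - 4) = 2*(2*z² - 4) = 2*(-4 + 2*z²) = -8 + 4*z²)
(-141 + 130)*g(1)² = (-141 + 130)*(-8 + 4*1²)² = -11*(-8 + 4*1)² = -11*(-8 + 4)² = -11*(-4)² = -11*16 = -176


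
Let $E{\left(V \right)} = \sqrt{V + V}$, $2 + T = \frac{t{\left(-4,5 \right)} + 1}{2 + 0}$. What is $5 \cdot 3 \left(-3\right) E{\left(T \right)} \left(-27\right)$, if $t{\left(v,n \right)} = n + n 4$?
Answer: $1215 \sqrt{22} \approx 5698.9$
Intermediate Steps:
$t{\left(v,n \right)} = 5 n$ ($t{\left(v,n \right)} = n + 4 n = 5 n$)
$T = 11$ ($T = -2 + \frac{5 \cdot 5 + 1}{2 + 0} = -2 + \frac{25 + 1}{2} = -2 + 26 \cdot \frac{1}{2} = -2 + 13 = 11$)
$E{\left(V \right)} = \sqrt{2} \sqrt{V}$ ($E{\left(V \right)} = \sqrt{2 V} = \sqrt{2} \sqrt{V}$)
$5 \cdot 3 \left(-3\right) E{\left(T \right)} \left(-27\right) = 5 \cdot 3 \left(-3\right) \sqrt{2} \sqrt{11} \left(-27\right) = 15 \left(-3\right) \sqrt{22} \left(-27\right) = - 45 \sqrt{22} \left(-27\right) = 1215 \sqrt{22}$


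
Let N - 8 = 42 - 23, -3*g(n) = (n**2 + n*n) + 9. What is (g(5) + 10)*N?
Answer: -261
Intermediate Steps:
g(n) = -3 - 2*n**2/3 (g(n) = -((n**2 + n*n) + 9)/3 = -((n**2 + n**2) + 9)/3 = -(2*n**2 + 9)/3 = -(9 + 2*n**2)/3 = -3 - 2*n**2/3)
N = 27 (N = 8 + (42 - 23) = 8 + 19 = 27)
(g(5) + 10)*N = ((-3 - 2/3*5**2) + 10)*27 = ((-3 - 2/3*25) + 10)*27 = ((-3 - 50/3) + 10)*27 = (-59/3 + 10)*27 = -29/3*27 = -261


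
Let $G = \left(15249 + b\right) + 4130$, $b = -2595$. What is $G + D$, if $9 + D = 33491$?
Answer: $50266$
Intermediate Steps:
$D = 33482$ ($D = -9 + 33491 = 33482$)
$G = 16784$ ($G = \left(15249 - 2595\right) + 4130 = 12654 + 4130 = 16784$)
$G + D = 16784 + 33482 = 50266$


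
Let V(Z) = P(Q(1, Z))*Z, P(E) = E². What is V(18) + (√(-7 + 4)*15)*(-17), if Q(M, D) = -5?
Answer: 450 - 255*I*√3 ≈ 450.0 - 441.67*I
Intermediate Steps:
V(Z) = 25*Z (V(Z) = (-5)²*Z = 25*Z)
V(18) + (√(-7 + 4)*15)*(-17) = 25*18 + (√(-7 + 4)*15)*(-17) = 450 + (√(-3)*15)*(-17) = 450 + ((I*√3)*15)*(-17) = 450 + (15*I*√3)*(-17) = 450 - 255*I*√3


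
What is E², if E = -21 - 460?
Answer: 231361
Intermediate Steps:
E = -481
E² = (-481)² = 231361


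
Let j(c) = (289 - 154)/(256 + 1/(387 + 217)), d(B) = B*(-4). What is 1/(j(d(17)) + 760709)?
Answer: 30925/23524942133 ≈ 1.3146e-6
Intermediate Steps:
d(B) = -4*B
j(c) = 16308/30925 (j(c) = 135/(256 + 1/604) = 135/(154625/604) = 135*(604/154625) = 16308/30925)
1/(j(d(17)) + 760709) = 1/(16308/30925 + 760709) = 1/(23524942133/30925) = 30925/23524942133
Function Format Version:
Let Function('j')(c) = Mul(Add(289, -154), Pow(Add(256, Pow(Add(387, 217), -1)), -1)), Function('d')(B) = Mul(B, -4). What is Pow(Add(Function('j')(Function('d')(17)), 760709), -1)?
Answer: Rational(30925, 23524942133) ≈ 1.3146e-6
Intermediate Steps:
Function('d')(B) = Mul(-4, B)
Function('j')(c) = Rational(16308, 30925) (Function('j')(c) = Mul(135, Pow(Add(256, Pow(604, -1)), -1)) = Mul(135, Pow(Add(256, Rational(1, 604)), -1)) = Mul(135, Pow(Rational(154625, 604), -1)) = Mul(135, Rational(604, 154625)) = Rational(16308, 30925))
Pow(Add(Function('j')(Function('d')(17)), 760709), -1) = Pow(Add(Rational(16308, 30925), 760709), -1) = Pow(Rational(23524942133, 30925), -1) = Rational(30925, 23524942133)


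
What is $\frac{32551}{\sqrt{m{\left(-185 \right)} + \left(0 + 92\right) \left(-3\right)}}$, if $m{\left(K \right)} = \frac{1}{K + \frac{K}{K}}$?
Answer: $- \frac{65102 i \sqrt{2336110}}{50785} \approx - 1959.3 i$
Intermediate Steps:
$m{\left(K \right)} = \frac{1}{1 + K}$ ($m{\left(K \right)} = \frac{1}{K + 1} = \frac{1}{1 + K}$)
$\frac{32551}{\sqrt{m{\left(-185 \right)} + \left(0 + 92\right) \left(-3\right)}} = \frac{32551}{\sqrt{\frac{1}{1 - 185} + \left(0 + 92\right) \left(-3\right)}} = \frac{32551}{\sqrt{\frac{1}{-184} + 92 \left(-3\right)}} = \frac{32551}{\sqrt{- \frac{1}{184} - 276}} = \frac{32551}{\sqrt{- \frac{50785}{184}}} = \frac{32551}{\frac{1}{92} i \sqrt{2336110}} = 32551 \left(- \frac{2 i \sqrt{2336110}}{50785}\right) = - \frac{65102 i \sqrt{2336110}}{50785}$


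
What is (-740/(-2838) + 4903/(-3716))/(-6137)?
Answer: 5582437/32360425548 ≈ 0.00017251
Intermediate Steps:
(-740/(-2838) + 4903/(-3716))/(-6137) = (-740*(-1/2838) + 4903*(-1/3716))*(-1/6137) = (370/1419 - 4903/3716)*(-1/6137) = -5582437/5273004*(-1/6137) = 5582437/32360425548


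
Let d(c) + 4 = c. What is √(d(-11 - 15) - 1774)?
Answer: 2*I*√451 ≈ 42.474*I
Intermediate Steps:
d(c) = -4 + c
√(d(-11 - 15) - 1774) = √((-4 + (-11 - 15)) - 1774) = √((-4 - 26) - 1774) = √(-30 - 1774) = √(-1804) = 2*I*√451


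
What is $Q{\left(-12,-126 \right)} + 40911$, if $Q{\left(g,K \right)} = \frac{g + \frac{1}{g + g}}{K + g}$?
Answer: $\frac{135497521}{3312} \approx 40911.0$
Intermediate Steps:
$Q{\left(g,K \right)} = \frac{g + \frac{1}{2 g}}{K + g}$
$Q{\left(-12,-126 \right)} + 40911 = \frac{\frac{1}{2} + \left(-12\right)^{2}}{\left(-12\right) \left(-126 - 12\right)} + 40911 = - \frac{\frac{1}{2} + 144}{12 \left(-138\right)} + 40911 = \left(- \frac{1}{12}\right) \left(- \frac{1}{138}\right) \frac{289}{2} + 40911 = \frac{289}{3312} + 40911 = \frac{135497521}{3312}$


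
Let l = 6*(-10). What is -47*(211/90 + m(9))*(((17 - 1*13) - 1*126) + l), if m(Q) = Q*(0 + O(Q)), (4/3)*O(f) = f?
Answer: 48573889/90 ≈ 5.3971e+5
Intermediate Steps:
O(f) = 3*f/4
l = -60
m(Q) = 3*Q²/4 (m(Q) = Q*(0 + 3*Q/4) = Q*(3*Q/4) = 3*Q²/4)
-47*(211/90 + m(9))*(((17 - 1*13) - 1*126) + l) = -47*(211/90 + (¾)*9²)*(((17 - 1*13) - 1*126) - 60) = -47*(211*(1/90) + (¾)*81)*(((17 - 13) - 126) - 60) = -47*(211/90 + 243/4)*((4 - 126) - 60) = -533779*(-122 - 60)/180 = -533779*(-182)/180 = -47*(-1033487/90) = 48573889/90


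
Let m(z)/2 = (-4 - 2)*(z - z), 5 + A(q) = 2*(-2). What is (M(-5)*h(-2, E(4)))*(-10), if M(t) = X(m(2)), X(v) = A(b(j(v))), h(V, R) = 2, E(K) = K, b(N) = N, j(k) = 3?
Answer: 180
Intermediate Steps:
A(q) = -9 (A(q) = -5 + 2*(-2) = -5 - 4 = -9)
m(z) = 0 (m(z) = 2*((-4 - 2)*(z - z)) = 2*(-6*0) = 2*0 = 0)
X(v) = -9
M(t) = -9
(M(-5)*h(-2, E(4)))*(-10) = -9*2*(-10) = -18*(-10) = 180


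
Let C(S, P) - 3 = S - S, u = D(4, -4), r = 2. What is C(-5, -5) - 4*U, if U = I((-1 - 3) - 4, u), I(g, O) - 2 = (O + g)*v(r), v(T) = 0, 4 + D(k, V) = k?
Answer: -5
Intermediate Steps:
D(k, V) = -4 + k
u = 0 (u = -4 + 4 = 0)
I(g, O) = 2 (I(g, O) = 2 + (O + g)*0 = 2 + 0 = 2)
U = 2
C(S, P) = 3 (C(S, P) = 3 + (S - S) = 3 + 0 = 3)
C(-5, -5) - 4*U = 3 - 4*2 = 3 - 8 = -5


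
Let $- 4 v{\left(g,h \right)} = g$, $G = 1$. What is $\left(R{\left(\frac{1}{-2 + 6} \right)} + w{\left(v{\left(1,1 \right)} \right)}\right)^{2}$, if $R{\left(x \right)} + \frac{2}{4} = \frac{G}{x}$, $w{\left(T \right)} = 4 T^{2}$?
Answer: $\frac{225}{16} \approx 14.063$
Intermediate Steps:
$v{\left(g,h \right)} = - \frac{g}{4}$
$R{\left(x \right)} = - \frac{1}{2} + \frac{1}{x}$ ($R{\left(x \right)} = - \frac{1}{2} + 1 \frac{1}{x} = - \frac{1}{2} + \frac{1}{x}$)
$\left(R{\left(\frac{1}{-2 + 6} \right)} + w{\left(v{\left(1,1 \right)} \right)}\right)^{2} = \left(\frac{2 - \frac{1}{-2 + 6}}{2 \frac{1}{-2 + 6}} + 4 \left(\left(- \frac{1}{4}\right) 1\right)^{2}\right)^{2} = \left(\frac{2 - \frac{1}{4}}{2 \cdot \frac{1}{4}} + 4 \left(- \frac{1}{4}\right)^{2}\right)^{2} = \left(\frac{\frac{1}{\frac{1}{4}} \left(2 - \frac{1}{4}\right)}{2} + 4 \cdot \frac{1}{16}\right)^{2} = \left(\frac{1}{2} \cdot 4 \left(2 - \frac{1}{4}\right) + \frac{1}{4}\right)^{2} = \left(\frac{1}{2} \cdot 4 \cdot \frac{7}{4} + \frac{1}{4}\right)^{2} = \left(\frac{7}{2} + \frac{1}{4}\right)^{2} = \left(\frac{15}{4}\right)^{2} = \frac{225}{16}$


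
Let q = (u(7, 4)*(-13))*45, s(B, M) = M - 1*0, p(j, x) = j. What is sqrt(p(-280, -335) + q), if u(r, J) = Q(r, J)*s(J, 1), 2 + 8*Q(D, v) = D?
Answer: I*sqrt(10330)/4 ≈ 25.409*I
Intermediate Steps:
Q(D, v) = -1/4 + D/8
s(B, M) = M (s(B, M) = M + 0 = M)
u(r, J) = -1/4 + r/8 (u(r, J) = (-1/4 + r/8)*1 = -1/4 + r/8)
q = -2925/8 (q = ((-1/4 + (1/8)*7)*(-13))*45 = ((-1/4 + 7/8)*(-13))*45 = ((5/8)*(-13))*45 = -65/8*45 = -2925/8 ≈ -365.63)
sqrt(p(-280, -335) + q) = sqrt(-280 - 2925/8) = sqrt(-5165/8) = I*sqrt(10330)/4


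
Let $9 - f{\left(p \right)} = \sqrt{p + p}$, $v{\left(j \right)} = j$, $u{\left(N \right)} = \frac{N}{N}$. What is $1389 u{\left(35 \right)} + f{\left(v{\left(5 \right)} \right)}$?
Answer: $1398 - \sqrt{10} \approx 1394.8$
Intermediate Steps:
$u{\left(N \right)} = 1$
$f{\left(p \right)} = 9 - \sqrt{2} \sqrt{p}$ ($f{\left(p \right)} = 9 - \sqrt{p + p} = 9 - \sqrt{2 p} = 9 - \sqrt{2} \sqrt{p}$)
$1389 u{\left(35 \right)} + f{\left(v{\left(5 \right)} \right)} = 1389 \cdot 1 + \left(9 - \sqrt{2} \sqrt{5}\right) = 1389 + \left(9 - \sqrt{10}\right) = 1398 - \sqrt{10}$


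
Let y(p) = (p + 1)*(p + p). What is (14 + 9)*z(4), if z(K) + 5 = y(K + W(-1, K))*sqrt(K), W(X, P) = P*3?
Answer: 24909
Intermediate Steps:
W(X, P) = 3*P
y(p) = 2*p*(1 + p) (y(p) = (1 + p)*(2*p) = 2*p*(1 + p))
z(K) = -5 + 8*K**(3/2)*(1 + 4*K) (z(K) = -5 + (2*(K + 3*K)*(1 + (K + 3*K)))*sqrt(K) = -5 + (2*(4*K)*(1 + 4*K))*sqrt(K) = -5 + (8*K*(1 + 4*K))*sqrt(K) = -5 + 8*K**(3/2)*(1 + 4*K))
(14 + 9)*z(4) = (14 + 9)*(-5 + 4**(3/2)*(8 + 32*4)) = 23*(-5 + 8*(8 + 128)) = 23*(-5 + 8*136) = 23*(-5 + 1088) = 23*1083 = 24909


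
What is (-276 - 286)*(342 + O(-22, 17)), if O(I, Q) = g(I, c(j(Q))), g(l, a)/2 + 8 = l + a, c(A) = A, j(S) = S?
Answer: -177592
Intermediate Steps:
g(l, a) = -16 + 2*a + 2*l (g(l, a) = -16 + 2*(l + a) = -16 + 2*(a + l) = -16 + (2*a + 2*l) = -16 + 2*a + 2*l)
O(I, Q) = -16 + 2*I + 2*Q (O(I, Q) = -16 + 2*Q + 2*I = -16 + 2*I + 2*Q)
(-276 - 286)*(342 + O(-22, 17)) = (-276 - 286)*(342 + (-16 + 2*(-22) + 2*17)) = -562*(342 + (-16 - 44 + 34)) = -562*(342 - 26) = -562*316 = -177592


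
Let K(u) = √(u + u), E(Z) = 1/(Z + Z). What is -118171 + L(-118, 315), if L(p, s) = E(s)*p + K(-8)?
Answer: -37223924/315 + 4*I ≈ -1.1817e+5 + 4.0*I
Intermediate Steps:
E(Z) = 1/(2*Z)
K(u) = √2*√u (K(u) = √(2*u) = √2*√u)
L(p, s) = 4*I + p/(2*s) (L(p, s) = (1/(2*s))*p + √2*√(-8) = p/(2*s) + √2*(2*I*√2) = p/(2*s) + 4*I = 4*I + p/(2*s))
-118171 + L(-118, 315) = -118171 + (4*I + (½)*(-118)/315) = -118171 + (4*I + (½)*(-118)*(1/315)) = -118171 + (4*I - 59/315) = -118171 + (-59/315 + 4*I) = -37223924/315 + 4*I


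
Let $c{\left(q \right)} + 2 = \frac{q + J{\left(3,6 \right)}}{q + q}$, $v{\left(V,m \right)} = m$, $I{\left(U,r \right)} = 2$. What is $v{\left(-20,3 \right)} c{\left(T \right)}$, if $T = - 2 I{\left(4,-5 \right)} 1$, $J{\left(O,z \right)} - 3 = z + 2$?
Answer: $- \frac{69}{8} \approx -8.625$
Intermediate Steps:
$J{\left(O,z \right)} = 5 + z$ ($J{\left(O,z \right)} = 3 + \left(z + 2\right) = 3 + \left(2 + z\right) = 5 + z$)
$T = -4$ ($T = \left(-2\right) 2 \cdot 1 = \left(-4\right) 1 = -4$)
$c{\left(q \right)} = -2 + \frac{11 + q}{2 q}$ ($c{\left(q \right)} = -2 + \frac{q + \left(5 + 6\right)}{q + q} = -2 + \frac{q + 11}{2 q} = -2 + \left(11 + q\right) \frac{1}{2 q} = -2 + \frac{11 + q}{2 q}$)
$v{\left(-20,3 \right)} c{\left(T \right)} = 3 \frac{11 - -12}{2 \left(-4\right)} = 3 \cdot \frac{1}{2} \left(- \frac{1}{4}\right) \left(11 + 12\right) = 3 \cdot \frac{1}{2} \left(- \frac{1}{4}\right) 23 = 3 \left(- \frac{23}{8}\right) = - \frac{69}{8}$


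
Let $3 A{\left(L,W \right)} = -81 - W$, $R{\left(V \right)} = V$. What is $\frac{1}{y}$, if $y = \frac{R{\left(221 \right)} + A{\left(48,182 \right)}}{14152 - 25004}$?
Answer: $- \frac{8139}{100} \approx -81.39$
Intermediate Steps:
$A{\left(L,W \right)} = -27 - \frac{W}{3}$ ($A{\left(L,W \right)} = \frac{-81 - W}{3} = -27 - \frac{W}{3}$)
$y = - \frac{100}{8139}$ ($y = \frac{221 - \frac{263}{3}}{14152 - 25004} = \frac{221 - \frac{263}{3}}{-10852} = \left(221 - \frac{263}{3}\right) \left(- \frac{1}{10852}\right) = \frac{400}{3} \left(- \frac{1}{10852}\right) = - \frac{100}{8139} \approx -0.012287$)
$\frac{1}{y} = \frac{1}{- \frac{100}{8139}} = - \frac{8139}{100}$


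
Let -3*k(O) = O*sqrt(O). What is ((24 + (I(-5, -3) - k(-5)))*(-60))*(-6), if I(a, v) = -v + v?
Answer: 8640 - 600*I*sqrt(5) ≈ 8640.0 - 1341.6*I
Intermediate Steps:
k(O) = -O**(3/2)/3 (k(O) = -O*sqrt(O)/3 = -O**(3/2)/3)
I(a, v) = 0
((24 + (I(-5, -3) - k(-5)))*(-60))*(-6) = ((24 + (0 - (-1)*(-5)**(3/2)/3))*(-60))*(-6) = ((24 + (0 - (-1)*(-5*I*sqrt(5))/3))*(-60))*(-6) = ((24 + (0 - 5*I*sqrt(5)/3))*(-60))*(-6) = ((24 - 5*I*sqrt(5)/3)*(-60))*(-6) = (-1440 + 100*I*sqrt(5))*(-6) = 8640 - 600*I*sqrt(5)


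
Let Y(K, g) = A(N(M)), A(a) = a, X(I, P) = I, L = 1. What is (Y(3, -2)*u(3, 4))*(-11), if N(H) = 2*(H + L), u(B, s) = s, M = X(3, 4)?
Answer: -352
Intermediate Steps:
M = 3
N(H) = 2 + 2*H (N(H) = 2*(H + 1) = 2*(1 + H) = 2 + 2*H)
Y(K, g) = 8 (Y(K, g) = 2 + 2*3 = 2 + 6 = 8)
(Y(3, -2)*u(3, 4))*(-11) = (8*4)*(-11) = 32*(-11) = -352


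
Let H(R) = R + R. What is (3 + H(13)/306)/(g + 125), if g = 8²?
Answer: 472/28917 ≈ 0.016323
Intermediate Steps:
H(R) = 2*R
g = 64
(3 + H(13)/306)/(g + 125) = (3 + (2*13)/306)/(64 + 125) = (3 + 26*(1/306))/189 = (3 + 13/153)*(1/189) = (472/153)*(1/189) = 472/28917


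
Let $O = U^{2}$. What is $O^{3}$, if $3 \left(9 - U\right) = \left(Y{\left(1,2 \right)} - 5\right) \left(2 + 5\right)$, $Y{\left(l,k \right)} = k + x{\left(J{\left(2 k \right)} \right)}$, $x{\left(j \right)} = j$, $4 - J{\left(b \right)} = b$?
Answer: $16777216$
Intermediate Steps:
$J{\left(b \right)} = 4 - b$
$Y{\left(l,k \right)} = 4 - k$ ($Y{\left(l,k \right)} = k - \left(-4 + 2 k\right) = 4 - k$)
$U = 16$ ($U = 9 - \frac{\left(\left(4 - 2\right) - 5\right) \left(2 + 5\right)}{3} = 9 - \frac{\left(\left(4 - 2\right) - 5\right) 7}{3} = 9 - \frac{\left(2 - 5\right) 7}{3} = 9 - \frac{\left(-3\right) 7}{3} = 9 - -7 = 9 + 7 = 16$)
$O = 256$ ($O = 16^{2} = 256$)
$O^{3} = 256^{3} = 16777216$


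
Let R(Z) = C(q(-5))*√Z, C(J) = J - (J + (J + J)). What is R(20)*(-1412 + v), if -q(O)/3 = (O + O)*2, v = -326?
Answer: 417120*√5 ≈ 9.3271e+5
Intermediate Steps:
q(O) = -12*O (q(O) = -3*(O + O)*2 = -3*2*O*2 = -12*O)
C(J) = -2*J (C(J) = J - (J + 2*J) = J - 3*J = -2*J)
R(Z) = -120*√Z (R(Z) = (-(-24)*(-5))*√Z = (-2*60)*√Z = -120*√Z)
R(20)*(-1412 + v) = (-240*√5)*(-1412 - 326) = -240*√5*(-1738) = 417120*√5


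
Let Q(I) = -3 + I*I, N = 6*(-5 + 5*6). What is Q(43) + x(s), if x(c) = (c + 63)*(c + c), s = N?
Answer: 65746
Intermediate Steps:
N = 150 (N = 6*(-5 + 30) = 6*25 = 150)
Q(I) = -3 + I²
s = 150
x(c) = 2*c*(63 + c) (x(c) = (63 + c)*(2*c) = 2*c*(63 + c))
Q(43) + x(s) = (-3 + 43²) + 2*150*(63 + 150) = (-3 + 1849) + 2*150*213 = 1846 + 63900 = 65746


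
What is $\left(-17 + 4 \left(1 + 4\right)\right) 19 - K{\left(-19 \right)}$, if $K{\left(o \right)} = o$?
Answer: $76$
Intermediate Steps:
$\left(-17 + 4 \left(1 + 4\right)\right) 19 - K{\left(-19 \right)} = \left(-17 + 4 \left(1 + 4\right)\right) 19 - -19 = \left(-17 + 4 \cdot 5\right) 19 + 19 = \left(-17 + 20\right) 19 + 19 = 3 \cdot 19 + 19 = 57 + 19 = 76$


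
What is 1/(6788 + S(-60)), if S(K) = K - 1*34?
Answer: 1/6694 ≈ 0.00014939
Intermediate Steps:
S(K) = -34 + K (S(K) = K - 34 = -34 + K)
1/(6788 + S(-60)) = 1/(6788 + (-34 - 60)) = 1/(6788 - 94) = 1/6694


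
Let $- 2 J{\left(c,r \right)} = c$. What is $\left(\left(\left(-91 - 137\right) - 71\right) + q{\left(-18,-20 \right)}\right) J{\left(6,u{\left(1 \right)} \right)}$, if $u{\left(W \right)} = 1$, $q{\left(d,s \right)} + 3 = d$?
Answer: $960$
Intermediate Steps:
$q{\left(d,s \right)} = -3 + d$
$J{\left(c,r \right)} = - \frac{c}{2}$
$\left(\left(\left(-91 - 137\right) - 71\right) + q{\left(-18,-20 \right)}\right) J{\left(6,u{\left(1 \right)} \right)} = \left(\left(\left(-91 - 137\right) - 71\right) - 21\right) \left(\left(- \frac{1}{2}\right) 6\right) = \left(\left(-228 - 71\right) - 21\right) \left(-3\right) = \left(-299 - 21\right) \left(-3\right) = \left(-320\right) \left(-3\right) = 960$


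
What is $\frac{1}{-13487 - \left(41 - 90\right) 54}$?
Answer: $- \frac{1}{10841} \approx -9.2242 \cdot 10^{-5}$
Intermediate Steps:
$\frac{1}{-13487 - \left(41 - 90\right) 54} = \frac{1}{-13487 - \left(-49\right) 54} = \frac{1}{-13487 - -2646} = \frac{1}{-13487 + 2646} = \frac{1}{-10841} = - \frac{1}{10841}$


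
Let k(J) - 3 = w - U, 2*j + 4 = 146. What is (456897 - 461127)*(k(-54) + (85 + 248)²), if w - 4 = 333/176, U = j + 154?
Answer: -41196877335/88 ≈ -4.6815e+8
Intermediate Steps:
j = 71 (j = -2 + (½)*146 = -2 + 73 = 71)
U = 225 (U = 71 + 154 = 225)
w = 1037/176 (w = 4 + 333/176 = 1037/176 ≈ 5.8920)
k(J) = -38035/176 (k(J) = 3 + (1037/176 - 1*225) = 3 + (1037/176 - 225) = 3 - 38563/176 = -38035/176)
(456897 - 461127)*(k(-54) + (85 + 248)²) = (456897 - 461127)*(-38035/176 + (85 + 248)²) = -4230*(-38035/176 + 333²) = -4230*(-38035/176 + 110889) = -4230*19478429/176 = -41196877335/88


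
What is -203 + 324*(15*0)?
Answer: -203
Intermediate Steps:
-203 + 324*(15*0) = -203 + 324*0 = -203 + 0 = -203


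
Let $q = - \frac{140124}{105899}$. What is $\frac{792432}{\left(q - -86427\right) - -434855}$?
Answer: $\frac{41958878184}{27601551197} \approx 1.5202$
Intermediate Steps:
$q = - \frac{140124}{105899}$ ($q = \left(-140124\right) \frac{1}{105899} = - \frac{140124}{105899} \approx -1.3232$)
$\frac{792432}{\left(q - -86427\right) - -434855} = \frac{792432}{\left(- \frac{140124}{105899} - -86427\right) - -434855} = \frac{792432}{\left(- \frac{140124}{105899} + 86427\right) + 434855} = \frac{792432}{\frac{9152392749}{105899} + 434855} = \frac{792432}{\frac{55203102394}{105899}} = 792432 \cdot \frac{105899}{55203102394} = \frac{41958878184}{27601551197}$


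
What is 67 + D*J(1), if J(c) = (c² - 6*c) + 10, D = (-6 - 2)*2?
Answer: -13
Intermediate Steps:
D = -16 (D = -8*2 = -16)
J(c) = 10 + c² - 6*c
67 + D*J(1) = 67 - 16*(10 + 1² - 6*1) = 67 - 16*(10 + 1 - 6) = 67 - 16*5 = 67 - 80 = -13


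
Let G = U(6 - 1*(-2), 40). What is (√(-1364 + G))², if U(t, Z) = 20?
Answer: -1344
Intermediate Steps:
G = 20
(√(-1364 + G))² = (√(-1364 + 20))² = (√(-1344))² = (8*I*√21)² = -1344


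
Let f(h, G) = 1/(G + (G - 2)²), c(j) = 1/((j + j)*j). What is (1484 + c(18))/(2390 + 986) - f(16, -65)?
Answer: 531509593/1209769344 ≈ 0.43935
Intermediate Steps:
c(j) = 1/(2*j²) (c(j) = 1/(((2*j))*j) = (1/(2*j))/j = 1/(2*j²))
f(h, G) = 1/(G + (-2 + G)²)
(1484 + c(18))/(2390 + 986) - f(16, -65) = (1484 + (½)/18²)/(2390 + 986) - 1/(-65 + (-2 - 65)²) = (1484 + (½)*(1/324))/3376 - 1/(-65 + (-67)²) = (1484 + 1/648)*(1/3376) - 1/(-65 + 4489) = (961633/648)*(1/3376) - 1/4424 = 961633/2187648 - 1*1/4424 = 961633/2187648 - 1/4424 = 531509593/1209769344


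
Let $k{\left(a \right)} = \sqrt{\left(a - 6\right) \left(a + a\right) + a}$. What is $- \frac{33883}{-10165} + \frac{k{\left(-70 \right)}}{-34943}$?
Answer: $\frac{33883}{10165} - \frac{\sqrt{10570}}{34943} \approx 3.3304$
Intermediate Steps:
$k{\left(a \right)} = \sqrt{a + 2 a \left(-6 + a\right)}$ ($k{\left(a \right)} = \sqrt{\left(-6 + a\right) 2 a + a} = \sqrt{2 a \left(-6 + a\right) + a} = \sqrt{a + 2 a \left(-6 + a\right)}$)
$- \frac{33883}{-10165} + \frac{k{\left(-70 \right)}}{-34943} = - \frac{33883}{-10165} + \frac{\sqrt{- 70 \left(-11 + 2 \left(-70\right)\right)}}{-34943} = \left(-33883\right) \left(- \frac{1}{10165}\right) + \sqrt{- 70 \left(-11 - 140\right)} \left(- \frac{1}{34943}\right) = \frac{33883}{10165} + \sqrt{\left(-70\right) \left(-151\right)} \left(- \frac{1}{34943}\right) = \frac{33883}{10165} + \sqrt{10570} \left(- \frac{1}{34943}\right) = \frac{33883}{10165} - \frac{\sqrt{10570}}{34943}$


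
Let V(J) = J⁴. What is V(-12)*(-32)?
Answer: -663552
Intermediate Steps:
V(-12)*(-32) = (-12)⁴*(-32) = 20736*(-32) = -663552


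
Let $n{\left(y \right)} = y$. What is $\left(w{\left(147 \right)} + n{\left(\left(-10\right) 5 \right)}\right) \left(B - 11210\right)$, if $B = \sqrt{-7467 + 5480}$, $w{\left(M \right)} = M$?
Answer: $-1087370 + 97 i \sqrt{1987} \approx -1.0874 \cdot 10^{6} + 4323.9 i$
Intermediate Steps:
$B = i \sqrt{1987}$ ($B = \sqrt{-1987} = i \sqrt{1987} \approx 44.576 i$)
$\left(w{\left(147 \right)} + n{\left(\left(-10\right) 5 \right)}\right) \left(B - 11210\right) = \left(147 - 50\right) \left(i \sqrt{1987} - 11210\right) = \left(147 - 50\right) \left(-11210 + i \sqrt{1987}\right) = 97 \left(-11210 + i \sqrt{1987}\right) = -1087370 + 97 i \sqrt{1987}$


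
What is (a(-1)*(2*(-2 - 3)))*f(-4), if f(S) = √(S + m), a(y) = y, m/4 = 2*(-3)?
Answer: 20*I*√7 ≈ 52.915*I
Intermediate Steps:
m = -24 (m = 4*(2*(-3)) = 4*(-6) = -24)
f(S) = √(-24 + S) (f(S) = √(S - 24) = √(-24 + S))
(a(-1)*(2*(-2 - 3)))*f(-4) = (-2*(-2 - 3))*√(-24 - 4) = (-2*(-5))*√(-28) = (-1*(-10))*(2*I*√7) = 10*(2*I*√7) = 20*I*√7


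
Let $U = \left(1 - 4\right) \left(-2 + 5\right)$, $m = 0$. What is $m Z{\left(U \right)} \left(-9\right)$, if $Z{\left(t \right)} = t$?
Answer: $0$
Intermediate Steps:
$U = -9$ ($U = \left(-3\right) 3 = -9$)
$m Z{\left(U \right)} \left(-9\right) = 0 \left(-9\right) \left(-9\right) = 0 \left(-9\right) = 0$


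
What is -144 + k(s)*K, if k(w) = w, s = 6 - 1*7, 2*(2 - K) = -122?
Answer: -207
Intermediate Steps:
K = 63 (K = 2 - ½*(-122) = 2 + 61 = 63)
s = -1 (s = 6 - 7 = -1)
-144 + k(s)*K = -144 - 1*63 = -144 - 63 = -207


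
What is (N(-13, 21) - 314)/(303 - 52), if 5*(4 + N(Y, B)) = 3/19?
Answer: -30207/23845 ≈ -1.2668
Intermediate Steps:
N(Y, B) = -377/95 (N(Y, B) = -4 + (3/19)/5 = -4 + (3*(1/19))/5 = -4 + (1/5)*(3/19) = -4 + 3/95 = -377/95)
(N(-13, 21) - 314)/(303 - 52) = (-377/95 - 314)/(303 - 52) = -30207/95/251 = -30207/95*1/251 = -30207/23845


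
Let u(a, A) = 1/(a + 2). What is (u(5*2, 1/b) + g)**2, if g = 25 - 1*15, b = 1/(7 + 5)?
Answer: 14641/144 ≈ 101.67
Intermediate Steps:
b = 1/12 ≈ 0.083333
u(a, A) = 1/(2 + a)
g = 10 (g = 25 - 15 = 10)
(u(5*2, 1/b) + g)**2 = (1/(2 + 5*2) + 10)**2 = (1/(2 + 10) + 10)**2 = (1/12 + 10)**2 = (121/12)**2 = 14641/144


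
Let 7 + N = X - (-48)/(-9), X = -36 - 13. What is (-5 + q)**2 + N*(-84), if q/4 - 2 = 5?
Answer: 5681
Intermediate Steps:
q = 28 (q = 8 + 4*5 = 8 + 20 = 28)
X = -49
N = -184/3 (N = -7 + (-49 - (-48)/(-9)) = -7 + (-49 - (-48)*(-1)/9) = -7 + (-49 - 1*16/3) = -7 + (-49 - 16/3) = -7 - 163/3 = -184/3 ≈ -61.333)
(-5 + q)**2 + N*(-84) = (-5 + 28)**2 - 184/3*(-84) = 23**2 + 5152 = 529 + 5152 = 5681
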